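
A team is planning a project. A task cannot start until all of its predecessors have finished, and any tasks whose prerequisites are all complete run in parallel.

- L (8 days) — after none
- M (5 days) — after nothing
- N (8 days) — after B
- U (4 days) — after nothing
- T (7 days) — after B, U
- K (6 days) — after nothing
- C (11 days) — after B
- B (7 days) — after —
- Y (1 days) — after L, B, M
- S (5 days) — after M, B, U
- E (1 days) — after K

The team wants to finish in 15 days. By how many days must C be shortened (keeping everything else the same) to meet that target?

Current finish: 18 days; target: 15.
C is on every critical path, so each day cut from C cuts the finish by one (this holds down to a finish of 15).
Need 18 − 15 = 3 days off C → C becomes 8 days, finish becomes 15.

3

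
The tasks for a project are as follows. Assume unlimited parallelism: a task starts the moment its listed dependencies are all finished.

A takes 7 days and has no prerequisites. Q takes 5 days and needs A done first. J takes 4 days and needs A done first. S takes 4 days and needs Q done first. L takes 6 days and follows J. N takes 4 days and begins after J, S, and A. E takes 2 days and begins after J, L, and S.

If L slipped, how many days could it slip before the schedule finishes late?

1

Critical path: A→Q→S→N = 7+5+4+4 = 20, so the finish is 20 days.
The longest chain containing L totals 19 days.
So L can slip 18 − 17 = 1 day.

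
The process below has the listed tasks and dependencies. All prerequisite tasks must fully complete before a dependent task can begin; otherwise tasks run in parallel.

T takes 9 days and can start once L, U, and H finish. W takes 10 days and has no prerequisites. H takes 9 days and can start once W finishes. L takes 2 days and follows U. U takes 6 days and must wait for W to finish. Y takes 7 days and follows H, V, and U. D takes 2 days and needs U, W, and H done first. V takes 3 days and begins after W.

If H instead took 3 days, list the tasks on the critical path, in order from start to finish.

W, U, L, T

Actual critical path: W→H→T = 10+9+9 = 28 ⇒ 28 days.
Since H is critical, the -6 change carries straight to that chain (now 22 days).
New critical path: W→U→L→T = 10+6+2+9 = 27 ⇒ 27 days.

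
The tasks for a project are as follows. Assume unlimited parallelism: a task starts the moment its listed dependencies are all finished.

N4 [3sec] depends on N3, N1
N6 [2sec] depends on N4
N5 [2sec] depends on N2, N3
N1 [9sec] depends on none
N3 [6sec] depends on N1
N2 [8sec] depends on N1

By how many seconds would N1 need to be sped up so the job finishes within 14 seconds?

Current finish: 20 seconds; target: 14.
N1 is on every critical path, so each second cut from N1 cuts the finish by one (this holds down to a finish of 12).
Need 20 − 14 = 6 seconds off N1 → N1 becomes 3 seconds, finish becomes 14.

6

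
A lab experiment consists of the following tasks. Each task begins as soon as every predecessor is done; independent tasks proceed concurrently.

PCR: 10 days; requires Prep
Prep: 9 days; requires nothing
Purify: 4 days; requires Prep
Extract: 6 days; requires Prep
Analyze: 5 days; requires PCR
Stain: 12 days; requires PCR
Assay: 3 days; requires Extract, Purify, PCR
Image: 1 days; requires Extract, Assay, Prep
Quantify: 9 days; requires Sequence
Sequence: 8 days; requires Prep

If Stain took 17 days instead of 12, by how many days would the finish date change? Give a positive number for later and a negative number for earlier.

5

As given, the longest chain is Prep→PCR→Stain = 9+10+12 = 31, so the finish is 31 days.
Since Stain is critical, the +5 change carries straight to that chain (now 36 days).
That remains the longest chain; total 36 days.
Change in finish: 36 − 31 = +5 days.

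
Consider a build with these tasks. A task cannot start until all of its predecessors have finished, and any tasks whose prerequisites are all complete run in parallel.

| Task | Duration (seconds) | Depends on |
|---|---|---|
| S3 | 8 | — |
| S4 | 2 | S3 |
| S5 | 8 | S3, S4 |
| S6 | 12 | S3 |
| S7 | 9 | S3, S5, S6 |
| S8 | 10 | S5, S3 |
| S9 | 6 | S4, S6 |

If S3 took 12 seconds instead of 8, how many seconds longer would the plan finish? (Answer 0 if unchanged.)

4

Actual critical path: S3→S6→S7 = 8+12+9 = 29 ⇒ 29 seconds.
S3 lies on that path, so at 12 seconds the path becomes 33 seconds.
That remains the longest chain; total 33 seconds.
Change in finish: 33 − 29 = +4 seconds.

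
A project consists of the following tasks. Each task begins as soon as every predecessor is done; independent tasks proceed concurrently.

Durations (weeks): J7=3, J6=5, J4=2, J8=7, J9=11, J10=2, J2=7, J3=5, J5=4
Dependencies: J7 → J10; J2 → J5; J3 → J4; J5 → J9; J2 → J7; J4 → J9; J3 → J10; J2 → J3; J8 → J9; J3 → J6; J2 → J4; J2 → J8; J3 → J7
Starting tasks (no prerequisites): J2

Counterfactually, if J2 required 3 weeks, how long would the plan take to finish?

21

Actual critical path: J2→J3→J4→J9 = 7+5+2+11 = 25 ⇒ 25 weeks.
J2 lies on that path, so at 3 weeks the path becomes 21 weeks.
The critical path is still J2→J3→J4→J9; finish is now 21 weeks.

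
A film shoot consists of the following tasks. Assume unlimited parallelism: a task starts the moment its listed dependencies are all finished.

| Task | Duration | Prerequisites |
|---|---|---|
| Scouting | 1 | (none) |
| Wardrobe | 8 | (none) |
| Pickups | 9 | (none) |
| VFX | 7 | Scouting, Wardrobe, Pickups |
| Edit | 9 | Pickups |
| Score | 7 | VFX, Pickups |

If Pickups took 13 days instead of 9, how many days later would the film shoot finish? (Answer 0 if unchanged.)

Actual critical path: Pickups→VFX→Score = 9+7+7 = 23 ⇒ 23 days.
Pickups lies on that path, so at 13 days the path becomes 27 days.
That remains the longest chain; total 27 days.
Change in finish: 27 − 23 = +4 days.

4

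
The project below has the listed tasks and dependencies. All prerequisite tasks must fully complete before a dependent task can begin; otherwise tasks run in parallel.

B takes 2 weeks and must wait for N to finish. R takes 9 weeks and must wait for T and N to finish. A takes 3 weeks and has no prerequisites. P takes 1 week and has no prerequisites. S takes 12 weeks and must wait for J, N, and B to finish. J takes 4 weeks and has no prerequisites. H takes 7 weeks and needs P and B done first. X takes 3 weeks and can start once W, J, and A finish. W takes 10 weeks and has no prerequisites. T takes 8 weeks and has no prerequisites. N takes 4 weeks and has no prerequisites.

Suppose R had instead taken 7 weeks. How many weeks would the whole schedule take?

18

The binding path is N→B→S = 4+2+12 = 18; finish at 18 weeks.
R is off the critical path — its longest chain is 17 weeks, giving 1 of slack.
That remains the longest chain; total 18 weeks.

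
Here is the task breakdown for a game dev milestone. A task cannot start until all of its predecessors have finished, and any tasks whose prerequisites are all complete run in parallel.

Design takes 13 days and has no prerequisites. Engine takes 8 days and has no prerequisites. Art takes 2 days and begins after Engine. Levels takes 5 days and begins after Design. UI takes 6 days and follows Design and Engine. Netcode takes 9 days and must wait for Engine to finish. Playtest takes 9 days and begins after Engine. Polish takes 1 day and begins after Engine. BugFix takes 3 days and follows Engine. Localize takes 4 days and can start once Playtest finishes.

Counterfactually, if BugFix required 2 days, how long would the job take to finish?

Baseline: Engine→Playtest→Localize = 8+9+4 = 21 → 21 days.
BugFix is off the critical path — its longest chain is 11 days, giving 10 of slack.
No other chain overtakes it, so the finish is 21 days.

21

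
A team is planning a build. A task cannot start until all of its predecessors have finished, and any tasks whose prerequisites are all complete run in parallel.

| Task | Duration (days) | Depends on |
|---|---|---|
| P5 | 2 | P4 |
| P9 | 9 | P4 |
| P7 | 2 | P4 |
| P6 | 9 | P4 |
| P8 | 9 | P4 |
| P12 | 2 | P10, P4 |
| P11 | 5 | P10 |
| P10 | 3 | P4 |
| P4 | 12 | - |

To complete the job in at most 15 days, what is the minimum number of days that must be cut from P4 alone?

6

Current finish: 21 days; target: 15.
P4 is on every critical path, so each day cut from P4 cuts the finish by one (this holds down to a finish of 10).
Need 21 − 15 = 6 days off P4 → P4 becomes 6 days, finish becomes 15.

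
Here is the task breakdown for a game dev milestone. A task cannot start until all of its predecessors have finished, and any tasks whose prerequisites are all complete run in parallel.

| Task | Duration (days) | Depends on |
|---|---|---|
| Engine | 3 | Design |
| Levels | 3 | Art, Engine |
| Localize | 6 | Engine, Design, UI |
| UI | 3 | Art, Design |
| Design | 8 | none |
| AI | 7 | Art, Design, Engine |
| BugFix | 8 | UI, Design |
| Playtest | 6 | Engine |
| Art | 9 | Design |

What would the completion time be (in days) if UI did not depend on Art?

Original critical path: Design→Art→UI→BugFix = 8+9+3+8 = 28 ⇒ 28 days.
Without Art→UI, UI's earliest start moves from 17 to 8.
After: Design→Art→AI = 8+9+7 = 24 → 24 days.

24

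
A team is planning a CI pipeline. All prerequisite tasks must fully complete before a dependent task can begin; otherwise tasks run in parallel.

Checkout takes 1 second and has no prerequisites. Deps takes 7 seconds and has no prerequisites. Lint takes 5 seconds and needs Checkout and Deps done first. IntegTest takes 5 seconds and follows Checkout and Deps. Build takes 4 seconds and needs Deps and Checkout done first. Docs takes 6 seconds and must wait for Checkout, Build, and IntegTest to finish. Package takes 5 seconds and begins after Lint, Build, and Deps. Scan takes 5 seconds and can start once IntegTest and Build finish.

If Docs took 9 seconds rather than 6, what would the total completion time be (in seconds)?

Actual critical path: Deps→IntegTest→Docs = 7+5+6 = 18 ⇒ 18 seconds.
Since Docs is critical, the +3 change carries straight to that chain (now 21 seconds).
The critical path is still Deps→IntegTest→Docs; finish is now 21 seconds.

21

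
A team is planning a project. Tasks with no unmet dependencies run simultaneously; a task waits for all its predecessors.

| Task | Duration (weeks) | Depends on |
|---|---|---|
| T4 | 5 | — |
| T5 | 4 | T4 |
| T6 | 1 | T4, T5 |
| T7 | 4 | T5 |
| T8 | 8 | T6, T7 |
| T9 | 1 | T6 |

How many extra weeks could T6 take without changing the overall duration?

Critical path: T4→T5→T7→T8 = 5+4+4+8 = 21, so the finish is 21 weeks.
T6 finishes as early as 10 and must finish by 13.
Slack of T6 = 12 − 9 = 3 weeks.

3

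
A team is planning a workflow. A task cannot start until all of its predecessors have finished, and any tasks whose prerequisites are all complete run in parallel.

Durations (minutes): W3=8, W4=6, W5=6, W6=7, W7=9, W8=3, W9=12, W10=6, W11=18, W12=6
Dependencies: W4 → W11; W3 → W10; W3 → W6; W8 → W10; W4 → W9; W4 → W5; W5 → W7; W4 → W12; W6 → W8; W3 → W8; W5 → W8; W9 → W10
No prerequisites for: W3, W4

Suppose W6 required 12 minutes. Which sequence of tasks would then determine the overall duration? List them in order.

Critical path before the change: W3→W6→W8→W10 = 8+7+3+6 = 24 giving 24 minutes.
Since W6 is critical, the +5 change carries straight to that chain (now 29 minutes).
That remains the longest chain; total 29 minutes.

W3, W6, W8, W10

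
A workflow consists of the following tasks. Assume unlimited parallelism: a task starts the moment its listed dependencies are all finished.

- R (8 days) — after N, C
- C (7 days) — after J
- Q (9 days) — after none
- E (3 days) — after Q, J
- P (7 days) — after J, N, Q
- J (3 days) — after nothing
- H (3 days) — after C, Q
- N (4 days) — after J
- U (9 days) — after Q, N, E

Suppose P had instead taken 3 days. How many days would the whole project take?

Baseline: Q→E→U = 9+3+9 = 21 → 21 days.
P is off the critical path — its longest chain is 16 days, giving 5 of slack.
That remains the longest chain; total 21 days.

21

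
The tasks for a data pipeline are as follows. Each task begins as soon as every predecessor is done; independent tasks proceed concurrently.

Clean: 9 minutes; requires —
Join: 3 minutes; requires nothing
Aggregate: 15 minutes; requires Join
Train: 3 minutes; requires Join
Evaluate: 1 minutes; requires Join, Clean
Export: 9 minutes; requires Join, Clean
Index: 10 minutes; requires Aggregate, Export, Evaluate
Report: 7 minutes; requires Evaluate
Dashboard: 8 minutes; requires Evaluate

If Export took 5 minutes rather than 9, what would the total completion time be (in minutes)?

As given, the longest chain is Clean→Export→Index = 9+9+10 = 28, so the finish is 28 minutes.
Export lies on that path, so at 5 minutes the path becomes 24 minutes.
Now Join→Aggregate→Index = 3+15+10 = 28 is longest, so the finish becomes 28 minutes.

28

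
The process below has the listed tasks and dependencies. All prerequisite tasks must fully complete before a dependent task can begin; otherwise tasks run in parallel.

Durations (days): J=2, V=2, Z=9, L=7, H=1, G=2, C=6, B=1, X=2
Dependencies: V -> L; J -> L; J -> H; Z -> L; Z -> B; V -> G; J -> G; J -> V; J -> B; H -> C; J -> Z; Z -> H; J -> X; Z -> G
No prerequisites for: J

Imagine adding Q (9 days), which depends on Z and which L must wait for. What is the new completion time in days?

27

Originally the project takes 18 days.
With Q inserted, L now waits for max(J, Z, V, Q).
New critical path: J→Z→Q→L = 2+9+9+7 = 27 ⇒ 27 days.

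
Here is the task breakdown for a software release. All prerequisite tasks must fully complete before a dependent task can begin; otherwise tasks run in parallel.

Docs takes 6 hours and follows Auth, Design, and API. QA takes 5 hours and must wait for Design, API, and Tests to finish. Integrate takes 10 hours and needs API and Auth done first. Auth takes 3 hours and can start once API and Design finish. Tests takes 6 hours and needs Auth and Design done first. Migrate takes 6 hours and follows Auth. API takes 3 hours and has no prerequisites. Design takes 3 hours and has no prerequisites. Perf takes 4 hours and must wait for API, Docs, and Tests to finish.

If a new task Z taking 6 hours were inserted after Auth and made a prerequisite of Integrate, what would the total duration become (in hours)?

Originally the job takes 17 hours.
With Z inserted, Integrate now waits for max(API, Auth, Z).
New critical path: Design→Auth→Z→Integrate = 3+3+6+10 = 22 ⇒ 22 hours.

22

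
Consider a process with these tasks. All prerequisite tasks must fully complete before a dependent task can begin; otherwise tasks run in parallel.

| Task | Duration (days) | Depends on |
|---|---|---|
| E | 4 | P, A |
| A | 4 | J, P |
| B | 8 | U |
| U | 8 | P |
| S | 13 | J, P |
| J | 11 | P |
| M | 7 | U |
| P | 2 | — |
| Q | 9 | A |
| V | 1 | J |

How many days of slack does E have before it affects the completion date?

Critical path: P→J→S = 2+11+13 = 26, so the finish is 26 days.
Longest path through E: 21 days (earliest finish 21, latest finish 26).
Float = 26 − 21 = 5.

5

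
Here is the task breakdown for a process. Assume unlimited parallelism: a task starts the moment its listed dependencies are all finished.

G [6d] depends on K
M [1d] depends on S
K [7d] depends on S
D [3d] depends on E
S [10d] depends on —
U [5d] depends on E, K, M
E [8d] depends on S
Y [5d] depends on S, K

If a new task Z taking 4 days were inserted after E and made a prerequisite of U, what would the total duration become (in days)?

Originally the project takes 23 days.
With Z inserted, U now waits for max(E, K, M, Z).
New critical path: S→E→Z→U = 10+8+4+5 = 27 ⇒ 27 days.

27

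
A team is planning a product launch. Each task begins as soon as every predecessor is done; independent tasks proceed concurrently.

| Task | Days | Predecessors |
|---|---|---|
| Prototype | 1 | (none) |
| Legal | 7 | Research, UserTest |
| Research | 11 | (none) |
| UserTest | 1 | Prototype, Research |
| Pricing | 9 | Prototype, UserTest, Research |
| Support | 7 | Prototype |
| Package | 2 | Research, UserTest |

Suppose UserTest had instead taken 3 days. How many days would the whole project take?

The binding path is Research→UserTest→Pricing = 11+1+9 = 21; finish at 21 days.
UserTest is on the critical path; changing it to 3 makes that path 23 days.
That remains the longest chain; total 23 days.

23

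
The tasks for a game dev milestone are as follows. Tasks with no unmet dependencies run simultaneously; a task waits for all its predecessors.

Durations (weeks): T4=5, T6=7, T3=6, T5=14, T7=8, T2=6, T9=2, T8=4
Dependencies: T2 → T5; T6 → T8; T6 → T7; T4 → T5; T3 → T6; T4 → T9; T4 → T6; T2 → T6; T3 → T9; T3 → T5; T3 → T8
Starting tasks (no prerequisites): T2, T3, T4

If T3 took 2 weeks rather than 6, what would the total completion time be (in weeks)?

21

The binding path is T3→T6→T7 = 6+7+8 = 21; finish at 21 weeks.
T3 lies on that path, so at 2 weeks the path becomes 17 weeks.
New critical path: T2→T6→T7 = 6+7+8 = 21 ⇒ 21 weeks.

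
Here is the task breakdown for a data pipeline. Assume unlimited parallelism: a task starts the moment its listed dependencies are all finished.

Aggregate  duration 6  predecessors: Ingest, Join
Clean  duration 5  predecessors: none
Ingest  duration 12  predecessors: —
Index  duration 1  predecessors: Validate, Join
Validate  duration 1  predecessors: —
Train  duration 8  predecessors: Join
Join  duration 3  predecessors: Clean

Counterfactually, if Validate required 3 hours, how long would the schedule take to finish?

Critical path before the change: Ingest→Aggregate = 12+6 = 18 giving 18 hours.
Validate is off the critical path — its longest chain is 2 hours, giving 16 of slack.
The critical path is still Ingest→Aggregate; finish is now 18 hours.

18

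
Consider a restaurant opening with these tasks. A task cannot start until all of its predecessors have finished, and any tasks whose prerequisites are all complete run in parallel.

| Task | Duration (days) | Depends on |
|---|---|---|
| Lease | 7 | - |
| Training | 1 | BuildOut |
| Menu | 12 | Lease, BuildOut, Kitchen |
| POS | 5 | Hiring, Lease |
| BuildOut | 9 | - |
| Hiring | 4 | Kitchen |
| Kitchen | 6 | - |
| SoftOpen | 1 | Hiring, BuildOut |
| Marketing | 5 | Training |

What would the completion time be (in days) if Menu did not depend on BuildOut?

Before: longest chain BuildOut→Menu = 9+12 = 21, finish 21.
Without BuildOut→Menu, Menu's earliest start moves from 9 to 7.
After: Lease→Menu = 7+12 = 19 → 19 days.

19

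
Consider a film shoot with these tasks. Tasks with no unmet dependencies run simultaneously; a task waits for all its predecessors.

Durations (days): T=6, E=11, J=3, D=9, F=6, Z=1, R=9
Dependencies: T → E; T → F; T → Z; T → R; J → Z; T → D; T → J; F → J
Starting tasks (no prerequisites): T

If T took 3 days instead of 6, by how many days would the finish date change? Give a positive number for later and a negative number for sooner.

Critical path before the change: T→E = 6+11 = 17 giving 17 days.
T lies on that path, so at 3 days the path becomes 14 days.
That remains the longest chain; total 14 days.
Change in finish: 14 − 17 = -3 days.

-3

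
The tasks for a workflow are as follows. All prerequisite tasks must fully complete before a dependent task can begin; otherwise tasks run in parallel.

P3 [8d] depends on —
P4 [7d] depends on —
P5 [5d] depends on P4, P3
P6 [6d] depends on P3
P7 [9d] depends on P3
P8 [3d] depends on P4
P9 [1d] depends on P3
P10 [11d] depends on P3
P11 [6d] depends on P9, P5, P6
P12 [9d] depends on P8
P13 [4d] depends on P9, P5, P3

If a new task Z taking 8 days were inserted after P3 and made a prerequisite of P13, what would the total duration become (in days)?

20

Originally the plan takes 20 days.
With Z inserted, P13 now waits for max(P9, P5, P3, Z).
New critical path: P3→Z→P13 = 8+8+4 = 20 ⇒ 20 days.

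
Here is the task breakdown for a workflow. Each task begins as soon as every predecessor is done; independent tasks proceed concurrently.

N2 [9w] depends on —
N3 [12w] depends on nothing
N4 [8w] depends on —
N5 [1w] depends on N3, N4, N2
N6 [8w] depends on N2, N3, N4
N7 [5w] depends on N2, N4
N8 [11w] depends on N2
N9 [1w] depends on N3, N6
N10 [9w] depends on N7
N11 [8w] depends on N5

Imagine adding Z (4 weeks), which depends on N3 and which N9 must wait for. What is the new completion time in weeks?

Originally the plan takes 23 weeks.
With Z inserted, N9 now waits for max(N3, N6, Z).
New critical path: N2→N7→N10 = 9+5+9 = 23 ⇒ 23 weeks.

23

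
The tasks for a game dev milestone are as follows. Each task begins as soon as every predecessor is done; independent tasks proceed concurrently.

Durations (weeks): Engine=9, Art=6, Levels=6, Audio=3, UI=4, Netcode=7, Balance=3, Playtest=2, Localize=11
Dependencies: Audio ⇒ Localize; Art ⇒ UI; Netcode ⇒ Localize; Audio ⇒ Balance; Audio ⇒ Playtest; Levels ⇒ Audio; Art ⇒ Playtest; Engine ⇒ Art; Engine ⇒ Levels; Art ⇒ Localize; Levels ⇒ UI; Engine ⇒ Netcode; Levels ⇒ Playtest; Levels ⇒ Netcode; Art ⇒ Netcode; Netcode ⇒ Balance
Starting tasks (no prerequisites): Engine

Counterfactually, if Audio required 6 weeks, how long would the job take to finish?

Actual critical path: Engine→Art→Netcode→Localize = 9+6+7+11 = 33 ⇒ 33 weeks.
Audio has 4 weeks of float (longest path through it is 29).
No other chain overtakes it, so the finish is 33 weeks.

33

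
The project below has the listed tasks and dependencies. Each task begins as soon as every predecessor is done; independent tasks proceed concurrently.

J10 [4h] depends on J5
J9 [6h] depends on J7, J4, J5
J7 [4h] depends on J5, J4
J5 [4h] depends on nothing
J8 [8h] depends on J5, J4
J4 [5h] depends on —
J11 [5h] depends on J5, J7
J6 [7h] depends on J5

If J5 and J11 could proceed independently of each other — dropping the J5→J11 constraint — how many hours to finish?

Before: longest chain J4→J7→J9 = 5+4+6 = 15, finish 15.
Dropping J5→J11 doesn't change J11's earliest start (9); another predecessor still binds.
After: J4→J7→J9 = 5+4+6 = 15 → 15 hours.

15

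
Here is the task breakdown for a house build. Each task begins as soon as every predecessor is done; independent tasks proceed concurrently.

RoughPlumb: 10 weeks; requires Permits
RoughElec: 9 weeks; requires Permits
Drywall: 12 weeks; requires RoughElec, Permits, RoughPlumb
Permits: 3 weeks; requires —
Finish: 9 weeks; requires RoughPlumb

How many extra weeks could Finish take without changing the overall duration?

3

The longest chain is Permits→RoughPlumb→Drywall = 3+10+12 = 25; overall finish 25 weeks.
The longest chain containing Finish totals 22 weeks.
So Finish can slip 25 − 22 = 3 weeks.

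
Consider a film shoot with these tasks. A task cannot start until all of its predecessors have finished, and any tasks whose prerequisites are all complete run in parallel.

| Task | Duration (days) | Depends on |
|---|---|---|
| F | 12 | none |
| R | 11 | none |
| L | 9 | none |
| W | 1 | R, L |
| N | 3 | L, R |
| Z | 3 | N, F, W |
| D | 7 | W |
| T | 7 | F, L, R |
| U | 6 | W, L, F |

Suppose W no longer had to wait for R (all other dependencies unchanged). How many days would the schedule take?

19

With the dependency in place, F→T = 12+7 = 19 sets the finish at 19 days.
Without R→W, W's earliest start moves from 11 to 9.
After: F→T = 12+7 = 19 → 19 days.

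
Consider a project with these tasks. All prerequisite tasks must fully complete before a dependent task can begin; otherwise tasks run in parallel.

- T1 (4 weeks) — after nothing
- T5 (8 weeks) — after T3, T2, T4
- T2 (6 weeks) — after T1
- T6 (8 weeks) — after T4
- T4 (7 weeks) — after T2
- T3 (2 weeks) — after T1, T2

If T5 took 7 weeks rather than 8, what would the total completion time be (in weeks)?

Critical path before the change: T1→T2→T4→T5 = 4+6+7+8 = 25 giving 25 weeks.
T5 is on the critical path; changing it to 7 makes that path 24 weeks.
The binding chain switches to T1→T2→T4→T6 = 4+6+7+8 = 25; finish 25 weeks.

25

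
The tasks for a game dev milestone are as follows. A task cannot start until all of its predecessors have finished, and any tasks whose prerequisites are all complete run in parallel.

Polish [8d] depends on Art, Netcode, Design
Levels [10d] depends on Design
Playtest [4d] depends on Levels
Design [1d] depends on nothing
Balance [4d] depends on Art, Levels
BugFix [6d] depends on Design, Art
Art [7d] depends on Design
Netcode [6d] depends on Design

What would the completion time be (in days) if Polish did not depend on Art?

With the dependency in place, Design→Art→Polish = 1+7+8 = 16 sets the finish at 16 days.
Without Art→Polish, Polish's earliest start moves from 8 to 7.
New critical path: Design→Levels→Balance = 1+10+4 = 15 ⇒ 15 days.

15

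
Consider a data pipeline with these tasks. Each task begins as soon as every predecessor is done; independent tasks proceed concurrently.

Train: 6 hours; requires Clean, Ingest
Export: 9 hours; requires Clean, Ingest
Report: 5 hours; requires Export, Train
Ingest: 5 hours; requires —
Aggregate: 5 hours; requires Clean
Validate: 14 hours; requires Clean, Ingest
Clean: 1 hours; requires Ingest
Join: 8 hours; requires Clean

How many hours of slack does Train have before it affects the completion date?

3

Ingest→Clean→Validate = 5+1+14 = 20 sets the makespan at 20 hours.
Longest path through Train: 17 hours (earliest finish 12, latest finish 15).
So Train can slip 15 − 12 = 3 hours.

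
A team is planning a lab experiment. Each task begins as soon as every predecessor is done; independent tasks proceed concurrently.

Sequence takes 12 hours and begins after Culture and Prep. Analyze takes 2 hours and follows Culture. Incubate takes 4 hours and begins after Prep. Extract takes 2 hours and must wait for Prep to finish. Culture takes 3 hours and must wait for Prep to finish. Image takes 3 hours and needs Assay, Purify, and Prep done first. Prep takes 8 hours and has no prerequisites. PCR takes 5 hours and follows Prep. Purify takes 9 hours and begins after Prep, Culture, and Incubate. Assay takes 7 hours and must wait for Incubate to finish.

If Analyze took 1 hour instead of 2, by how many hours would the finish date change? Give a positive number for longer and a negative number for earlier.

As given, the longest chain is Prep→Incubate→Purify→Image = 8+4+9+3 = 24, so the finish is 24 hours.
Analyze is off the critical path — its longest chain is 13 hours, giving 11 of slack.
No other chain overtakes it, so the finish is 24 hours.
Change in finish: 24 − 24 = +0 hours.

0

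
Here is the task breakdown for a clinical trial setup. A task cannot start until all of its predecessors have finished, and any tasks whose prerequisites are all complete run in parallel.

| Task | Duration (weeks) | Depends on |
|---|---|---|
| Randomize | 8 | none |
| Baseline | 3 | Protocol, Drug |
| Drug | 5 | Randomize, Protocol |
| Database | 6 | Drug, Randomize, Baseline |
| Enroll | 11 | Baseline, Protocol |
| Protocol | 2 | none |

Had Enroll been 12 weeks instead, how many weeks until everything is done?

Baseline: Randomize→Drug→Baseline→Enroll = 8+5+3+11 = 27 → 27 weeks.
Since Enroll is critical, the +1 change carries straight to that chain (now 28 weeks).
The critical path is still Randomize→Drug→Baseline→Enroll; finish is now 28 weeks.

28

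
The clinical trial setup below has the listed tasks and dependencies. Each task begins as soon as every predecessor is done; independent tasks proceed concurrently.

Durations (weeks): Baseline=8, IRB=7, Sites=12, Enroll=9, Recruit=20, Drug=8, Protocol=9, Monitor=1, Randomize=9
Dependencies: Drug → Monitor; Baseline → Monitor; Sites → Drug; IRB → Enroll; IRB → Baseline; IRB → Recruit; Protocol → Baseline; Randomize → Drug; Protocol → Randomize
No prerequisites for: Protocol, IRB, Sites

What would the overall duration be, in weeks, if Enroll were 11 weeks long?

27

As given, the longest chain is Protocol→Randomize→Drug→Monitor = 9+9+8+1 = 27, so the finish is 27 weeks.
The longest path through Enroll is only 16 weeks, so Enroll has float 11.
The critical path is still Protocol→Randomize→Drug→Monitor; finish is now 27 weeks.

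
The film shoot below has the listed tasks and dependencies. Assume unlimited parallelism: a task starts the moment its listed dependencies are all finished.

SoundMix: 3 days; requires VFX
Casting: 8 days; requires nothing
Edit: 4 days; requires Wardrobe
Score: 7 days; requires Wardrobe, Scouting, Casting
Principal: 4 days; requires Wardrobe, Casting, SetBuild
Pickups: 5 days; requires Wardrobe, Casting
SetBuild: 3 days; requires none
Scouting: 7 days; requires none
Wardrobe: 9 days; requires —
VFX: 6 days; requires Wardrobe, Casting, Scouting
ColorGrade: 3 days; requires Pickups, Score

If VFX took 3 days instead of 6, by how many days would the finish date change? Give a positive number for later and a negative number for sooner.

0

As given, the longest chain is Wardrobe→Score→ColorGrade = 9+7+3 = 19, so the finish is 19 days.
VFX is off the critical path — its longest chain is 18 days, giving 1 of slack.
That remains the longest chain; total 19 days.
Change in finish: 19 − 19 = +0 days.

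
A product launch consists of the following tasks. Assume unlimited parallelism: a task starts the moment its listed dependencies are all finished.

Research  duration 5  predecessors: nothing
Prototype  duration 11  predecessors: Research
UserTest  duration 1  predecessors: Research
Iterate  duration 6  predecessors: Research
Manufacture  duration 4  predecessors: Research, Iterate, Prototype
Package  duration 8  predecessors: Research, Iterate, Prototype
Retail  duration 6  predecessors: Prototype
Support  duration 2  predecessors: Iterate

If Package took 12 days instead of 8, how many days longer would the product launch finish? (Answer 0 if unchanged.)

4

The binding path is Research→Prototype→Package = 5+11+8 = 24; finish at 24 days.
Package is on the critical path; changing it to 12 makes that path 28 days.
That remains the longest chain; total 28 days.
Change in finish: 28 − 24 = +4 days.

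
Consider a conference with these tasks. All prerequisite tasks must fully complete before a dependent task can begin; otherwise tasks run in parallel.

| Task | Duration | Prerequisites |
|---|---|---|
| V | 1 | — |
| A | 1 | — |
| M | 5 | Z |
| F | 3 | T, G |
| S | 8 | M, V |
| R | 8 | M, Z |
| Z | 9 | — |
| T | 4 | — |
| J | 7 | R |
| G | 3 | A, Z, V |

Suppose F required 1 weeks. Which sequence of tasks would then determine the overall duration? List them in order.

Z, M, R, J

Actual critical path: Z→M→R→J = 9+5+8+7 = 29 ⇒ 29 weeks.
F has 14 weeks of float (longest path through it is 15).
The critical path is still Z→M→R→J; finish is now 29 weeks.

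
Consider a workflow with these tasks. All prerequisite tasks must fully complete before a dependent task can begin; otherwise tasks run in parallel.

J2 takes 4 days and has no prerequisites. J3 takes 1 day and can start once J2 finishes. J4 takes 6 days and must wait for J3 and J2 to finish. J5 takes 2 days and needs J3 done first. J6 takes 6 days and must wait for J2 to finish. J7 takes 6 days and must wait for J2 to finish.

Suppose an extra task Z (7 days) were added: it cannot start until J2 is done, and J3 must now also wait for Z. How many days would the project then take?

Originally the project takes 11 days.
With Z inserted, J3 now waits for max(J2, Z).
New critical path: J2→Z→J3→J4 = 4+7+1+6 = 18 ⇒ 18 days.

18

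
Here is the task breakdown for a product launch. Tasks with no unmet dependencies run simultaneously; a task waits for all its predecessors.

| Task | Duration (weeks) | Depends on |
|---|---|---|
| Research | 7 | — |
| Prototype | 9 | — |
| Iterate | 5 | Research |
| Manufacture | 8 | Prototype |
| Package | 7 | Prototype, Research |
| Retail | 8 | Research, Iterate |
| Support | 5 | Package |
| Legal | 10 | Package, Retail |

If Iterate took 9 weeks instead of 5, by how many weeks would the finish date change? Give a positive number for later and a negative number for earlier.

4

The binding path is Research→Iterate→Retail→Legal = 7+5+8+10 = 30; finish at 30 weeks.
Iterate is on the critical path; changing it to 9 makes that path 34 weeks.
No other chain overtakes it, so the finish is 34 weeks.
Change in finish: 34 − 30 = +4 weeks.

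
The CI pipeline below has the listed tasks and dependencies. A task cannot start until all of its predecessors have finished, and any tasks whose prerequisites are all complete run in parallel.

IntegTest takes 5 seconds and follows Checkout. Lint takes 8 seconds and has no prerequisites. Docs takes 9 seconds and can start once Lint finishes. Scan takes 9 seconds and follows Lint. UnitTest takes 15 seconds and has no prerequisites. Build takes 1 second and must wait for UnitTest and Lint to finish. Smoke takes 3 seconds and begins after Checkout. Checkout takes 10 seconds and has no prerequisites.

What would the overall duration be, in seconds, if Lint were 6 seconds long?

16

Baseline: Lint→Docs = 8+9 = 17 → 17 seconds.
Lint is on the critical path; changing it to 6 makes that path 15 seconds.
The binding chain switches to UnitTest→Build = 15+1 = 16; finish 16 seconds.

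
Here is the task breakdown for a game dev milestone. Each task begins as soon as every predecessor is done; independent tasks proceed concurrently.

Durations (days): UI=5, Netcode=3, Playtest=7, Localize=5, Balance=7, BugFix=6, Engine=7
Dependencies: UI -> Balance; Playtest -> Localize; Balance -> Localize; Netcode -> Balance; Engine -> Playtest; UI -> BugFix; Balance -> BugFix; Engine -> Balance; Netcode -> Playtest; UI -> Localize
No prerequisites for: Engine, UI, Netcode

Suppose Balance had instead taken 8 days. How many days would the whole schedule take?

21

Actual critical path: Engine→Balance→BugFix = 7+7+6 = 20 ⇒ 20 days.
Balance lies on that path, so at 8 days the path becomes 21 days.
The critical path is still Engine→Balance→BugFix; finish is now 21 days.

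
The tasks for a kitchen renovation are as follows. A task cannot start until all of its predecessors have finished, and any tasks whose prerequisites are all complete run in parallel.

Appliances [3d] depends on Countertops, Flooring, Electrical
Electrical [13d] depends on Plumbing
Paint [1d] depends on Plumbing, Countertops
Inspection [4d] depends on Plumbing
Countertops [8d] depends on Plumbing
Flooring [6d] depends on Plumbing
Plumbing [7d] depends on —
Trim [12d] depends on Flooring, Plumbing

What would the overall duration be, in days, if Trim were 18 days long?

31

Actual critical path: Plumbing→Flooring→Trim = 7+6+12 = 25 ⇒ 25 days.
Trim lies on that path, so at 18 days the path becomes 31 days.
That remains the longest chain; total 31 days.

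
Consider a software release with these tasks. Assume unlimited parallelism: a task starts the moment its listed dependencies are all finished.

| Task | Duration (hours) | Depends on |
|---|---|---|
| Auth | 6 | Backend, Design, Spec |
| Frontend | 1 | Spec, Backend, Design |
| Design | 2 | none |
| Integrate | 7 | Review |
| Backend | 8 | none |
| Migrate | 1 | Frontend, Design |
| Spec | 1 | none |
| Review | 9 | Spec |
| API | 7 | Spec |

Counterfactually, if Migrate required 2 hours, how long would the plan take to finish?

Actual critical path: Spec→Review→Integrate = 1+9+7 = 17 ⇒ 17 hours.
Migrate is off the critical path — its longest chain is 10 hours, giving 7 of slack.
The critical path is still Spec→Review→Integrate; finish is now 17 hours.

17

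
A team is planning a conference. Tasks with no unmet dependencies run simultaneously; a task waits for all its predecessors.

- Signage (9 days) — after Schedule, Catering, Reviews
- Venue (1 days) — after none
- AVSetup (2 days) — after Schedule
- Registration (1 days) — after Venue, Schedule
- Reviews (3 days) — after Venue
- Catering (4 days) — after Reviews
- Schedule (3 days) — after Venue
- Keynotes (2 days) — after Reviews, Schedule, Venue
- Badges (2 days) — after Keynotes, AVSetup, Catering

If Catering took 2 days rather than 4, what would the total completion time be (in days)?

15

The binding path is Venue→Reviews→Catering→Signage = 1+3+4+9 = 17; finish at 17 days.
Catering is on the critical path; changing it to 2 makes that path 15 days.
The critical path is still Venue→Reviews→Catering→Signage; finish is now 15 days.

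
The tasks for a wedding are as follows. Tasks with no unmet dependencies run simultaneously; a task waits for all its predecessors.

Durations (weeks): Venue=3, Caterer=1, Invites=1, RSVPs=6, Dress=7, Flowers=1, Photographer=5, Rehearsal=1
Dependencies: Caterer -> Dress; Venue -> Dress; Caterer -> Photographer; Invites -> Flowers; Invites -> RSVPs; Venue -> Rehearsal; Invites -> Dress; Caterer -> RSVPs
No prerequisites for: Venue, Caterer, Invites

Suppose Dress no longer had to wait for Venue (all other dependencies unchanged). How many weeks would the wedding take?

8

Original critical path: Venue→Dress = 3+7 = 10 ⇒ 10 weeks.
Without Venue→Dress, Dress's earliest start moves from 3 to 1.
New critical path: Caterer→Dress = 1+7 = 8 ⇒ 8 weeks.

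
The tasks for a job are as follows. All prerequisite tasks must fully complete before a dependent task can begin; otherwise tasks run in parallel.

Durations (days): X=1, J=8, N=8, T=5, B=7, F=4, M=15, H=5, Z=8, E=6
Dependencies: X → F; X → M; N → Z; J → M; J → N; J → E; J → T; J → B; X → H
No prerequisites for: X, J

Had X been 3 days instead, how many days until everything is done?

24

Critical path before the change: J→N→Z = 8+8+8 = 24 giving 24 days.
The longest path through X is only 16 days, so X has float 8.
That remains the longest chain; total 24 days.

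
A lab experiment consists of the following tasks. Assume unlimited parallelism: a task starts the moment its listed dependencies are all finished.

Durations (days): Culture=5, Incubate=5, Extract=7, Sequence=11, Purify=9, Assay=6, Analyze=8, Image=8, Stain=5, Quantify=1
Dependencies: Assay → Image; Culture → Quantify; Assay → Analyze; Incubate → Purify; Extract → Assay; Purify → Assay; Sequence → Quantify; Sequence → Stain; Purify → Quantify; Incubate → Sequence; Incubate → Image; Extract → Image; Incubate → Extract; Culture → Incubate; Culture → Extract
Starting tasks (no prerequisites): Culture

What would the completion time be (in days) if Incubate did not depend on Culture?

With the dependency in place, Culture→Incubate→Purify→Assay→Analyze = 5+5+9+6+8 = 33 sets the finish at 33 days.
Without Culture→Incubate, Incubate's earliest start moves from 5 to 0.
After: Incubate→Purify→Assay→Analyze = 5+9+6+8 = 28 → 28 days.

28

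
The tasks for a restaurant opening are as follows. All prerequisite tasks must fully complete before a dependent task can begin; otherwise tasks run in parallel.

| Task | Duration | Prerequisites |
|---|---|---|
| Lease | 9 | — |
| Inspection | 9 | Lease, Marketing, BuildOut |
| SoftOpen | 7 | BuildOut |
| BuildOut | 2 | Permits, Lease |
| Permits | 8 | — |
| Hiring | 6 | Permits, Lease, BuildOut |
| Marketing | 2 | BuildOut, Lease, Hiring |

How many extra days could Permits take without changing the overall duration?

Critical path: Lease→BuildOut→Hiring→Marketing→Inspection = 9+2+6+2+9 = 28, so the finish is 28 days.
Longest path through Permits: 27 days (earliest finish 8, latest finish 9).
Float = 28 − 27 = 1.

1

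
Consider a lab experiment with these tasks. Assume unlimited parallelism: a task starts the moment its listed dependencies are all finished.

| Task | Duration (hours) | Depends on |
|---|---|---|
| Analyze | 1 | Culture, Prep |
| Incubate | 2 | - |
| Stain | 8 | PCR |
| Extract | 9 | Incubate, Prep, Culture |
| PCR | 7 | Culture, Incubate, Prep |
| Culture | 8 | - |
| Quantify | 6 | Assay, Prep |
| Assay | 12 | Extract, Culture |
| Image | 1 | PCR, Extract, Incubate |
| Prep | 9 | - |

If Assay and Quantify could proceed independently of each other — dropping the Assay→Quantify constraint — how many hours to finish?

30

Original critical path: Prep→Extract→Assay→Quantify = 9+9+12+6 = 36 ⇒ 36 hours.
Without Assay→Quantify, Quantify's earliest start moves from 30 to 9.
After: Prep→Extract→Assay = 9+9+12 = 30 → 30 hours.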